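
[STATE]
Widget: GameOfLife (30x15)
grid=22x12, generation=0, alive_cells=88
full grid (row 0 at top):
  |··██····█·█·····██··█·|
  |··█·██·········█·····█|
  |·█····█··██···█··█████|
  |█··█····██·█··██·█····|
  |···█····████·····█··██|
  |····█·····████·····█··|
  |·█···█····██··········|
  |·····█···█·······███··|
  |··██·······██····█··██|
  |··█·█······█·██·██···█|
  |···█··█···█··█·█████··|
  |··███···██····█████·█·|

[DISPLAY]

Gen: 0                        
··██····█·█·····██··█·        
··█·██·········█·····█        
·█····█··██···█··█████        
█··█····██·█··██·█····        
···█····████·····█··██        
····█·····████·····█··        
·█···█····██··········        
·····█···█·······███··        
··██·······██····█··██        
··█·█······█·██·██···█        
···█··█···█··█·█████··        
··███···██····█████·█·        
                              
                              


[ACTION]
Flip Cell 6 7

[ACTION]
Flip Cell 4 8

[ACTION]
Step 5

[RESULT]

Gen: 5                        
······█████····██·····        
·····██████····█······        
····█·······█·█·█···██        
····█······█·██·█···██        
······█····█·██·█·····        
···█··█···············        
·█····················        
·█···█·······█········        
·█···█·····█··█·····██        
······█··████·█····█·█        
··█··█·······█·····██·        
···██····██···········        
                              
                              


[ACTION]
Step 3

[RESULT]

Gen: 8                        
···········█████······        
····██····█···█·██····        
···█······██········██        
····██···██·██·███··██        
········█·············        
······················        
·██···················        
·██········██·········        
·██·······████······██        
·····██···█···█····█·█        
····█········█·····██·        
····█·················        
                              
                              


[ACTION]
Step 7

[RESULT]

Gen: 15                       
··········██···█······        
·········████··█······        
········█···········██        
········█··█·██·····██        
·········███·██·······        
··········█···········        
·██···················        
█··█······█···········        
·██·······█·········██        
··········█········█·█        
···················██·        
······················        
                              
                              


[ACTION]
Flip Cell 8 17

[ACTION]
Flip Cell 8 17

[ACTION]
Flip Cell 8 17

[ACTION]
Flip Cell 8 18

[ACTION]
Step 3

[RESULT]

Gen: 18                       
······················        
········██············        
·······█············██        
·······█·····█·█····██        
···········█·██·······        
········██·███········        
·██······██···········        
█··█·····███·······█·█        
·██······███······█··█        
·····················█        
······················        
······················        
                              
                              


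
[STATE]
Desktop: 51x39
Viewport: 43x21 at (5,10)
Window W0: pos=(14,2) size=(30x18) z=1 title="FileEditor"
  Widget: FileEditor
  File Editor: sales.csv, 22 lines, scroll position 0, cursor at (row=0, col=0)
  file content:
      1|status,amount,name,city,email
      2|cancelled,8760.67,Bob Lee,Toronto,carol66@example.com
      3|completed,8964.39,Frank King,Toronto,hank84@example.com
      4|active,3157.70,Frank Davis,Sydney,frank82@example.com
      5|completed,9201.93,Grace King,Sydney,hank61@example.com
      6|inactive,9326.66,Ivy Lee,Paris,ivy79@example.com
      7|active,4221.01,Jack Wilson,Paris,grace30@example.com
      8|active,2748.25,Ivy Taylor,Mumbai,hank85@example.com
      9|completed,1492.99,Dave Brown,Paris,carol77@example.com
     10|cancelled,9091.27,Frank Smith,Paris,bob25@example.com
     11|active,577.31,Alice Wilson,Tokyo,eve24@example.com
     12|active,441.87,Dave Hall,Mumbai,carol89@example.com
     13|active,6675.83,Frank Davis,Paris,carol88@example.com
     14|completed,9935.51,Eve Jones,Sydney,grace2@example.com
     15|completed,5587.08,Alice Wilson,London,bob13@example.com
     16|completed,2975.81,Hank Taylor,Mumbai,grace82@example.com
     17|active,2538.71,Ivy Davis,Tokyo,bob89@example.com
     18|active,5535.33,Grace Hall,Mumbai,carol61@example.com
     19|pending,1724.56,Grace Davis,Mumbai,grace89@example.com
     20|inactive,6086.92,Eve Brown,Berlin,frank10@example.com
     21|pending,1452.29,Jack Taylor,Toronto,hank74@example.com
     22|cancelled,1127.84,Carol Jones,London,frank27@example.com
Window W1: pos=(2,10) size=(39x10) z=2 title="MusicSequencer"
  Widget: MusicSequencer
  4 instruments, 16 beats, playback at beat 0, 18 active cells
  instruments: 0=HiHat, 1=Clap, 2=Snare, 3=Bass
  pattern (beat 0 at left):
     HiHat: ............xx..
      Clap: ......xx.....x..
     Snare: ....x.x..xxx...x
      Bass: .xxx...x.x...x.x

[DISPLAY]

━━━━━━━━━━━━━━━━━━━━━━━━━━━━━━━━━━━┓a░┃    
usicSequencer                      ┃,░┃    
───────────────────────────────────┨M░┃    
    ▼123456789012345               ┃w░┃    
iHat············██··               ┃i░┃    
Clap······██·····█··               ┃,░┃    
nare····█·█··███···█               ┃m░┃    
Bass·███···█·█···█·█               ┃,░┃    
                                   ┃s▼┃    
━━━━━━━━━━━━━━━━━━━━━━━━━━━━━━━━━━━┛━━┛    
                                           
                                           
                                           
                                           
                                           
                                           
                                           
                                           
                                           
                                           
                                           


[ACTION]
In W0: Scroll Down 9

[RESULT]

━━━━━━━━━━━━━━━━━━━━━━━━━━━━━━━━━━━┓s░┃    
usicSequencer                      ┃l░┃    
───────────────────────────────────┨l░┃    
    ▼123456789012345               ┃o░┃    
iHat············██··               ┃M░┃    
Clap······██·····█··               ┃s░┃    
nare····█·█··███···█               ┃,░┃    
Bass·███···█·█···█·█               ┃r█┃    
                                   ┃n▼┃    
━━━━━━━━━━━━━━━━━━━━━━━━━━━━━━━━━━━┛━━┛    
                                           
                                           
                                           
                                           
                                           
                                           
                                           
                                           
                                           
                                           
                                           


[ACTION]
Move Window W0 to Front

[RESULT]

━━━━━━━━━┃completed,9935.51,Eve Jones░┃    
usicSeque┃completed,5587.08,Alice Wil░┃    
─────────┃completed,2975.81,Hank Tayl░┃    
    ▼1234┃active,2538.71,Ivy Davis,To░┃    
iHat·····┃active,5535.33,Grace Hall,M░┃    
Clap·····┃pending,1724.56,Grace Davis░┃    
nare····█┃inactive,6086.92,Eve Brown,░┃    
Bass·███·┃pending,1452.29,Jack Taylor█┃    
         ┃cancelled,1127.84,Carol Jon▼┃    
━━━━━━━━━┗━━━━━━━━━━━━━━━━━━━━━━━━━━━━┛    
                                           
                                           
                                           
                                           
                                           
                                           
                                           
                                           
                                           
                                           
                                           


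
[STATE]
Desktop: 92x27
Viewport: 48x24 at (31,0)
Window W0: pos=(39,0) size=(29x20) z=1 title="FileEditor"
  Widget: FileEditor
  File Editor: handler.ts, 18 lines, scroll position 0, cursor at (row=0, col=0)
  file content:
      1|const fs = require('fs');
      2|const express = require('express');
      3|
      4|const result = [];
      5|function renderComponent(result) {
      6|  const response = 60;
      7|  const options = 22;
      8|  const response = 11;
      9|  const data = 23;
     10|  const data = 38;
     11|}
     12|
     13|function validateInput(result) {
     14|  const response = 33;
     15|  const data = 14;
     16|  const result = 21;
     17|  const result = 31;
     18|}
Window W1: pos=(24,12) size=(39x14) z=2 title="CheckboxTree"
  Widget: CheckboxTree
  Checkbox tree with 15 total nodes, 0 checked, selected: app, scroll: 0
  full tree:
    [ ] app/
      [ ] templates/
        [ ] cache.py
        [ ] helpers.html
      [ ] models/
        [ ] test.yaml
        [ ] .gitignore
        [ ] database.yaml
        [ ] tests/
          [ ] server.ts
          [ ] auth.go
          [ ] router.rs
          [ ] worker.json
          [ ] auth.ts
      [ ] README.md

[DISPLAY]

        ┏━━━━━━━━━━━━━━━━━━━━━━━━━━━┓           
        ┃ FileEditor                ┃           
        ┠───────────────────────────┨           
        ┃█onst fs = require('fs'); ▲┃           
        ┃const express = require('e█┃           
        ┃                          ░┃           
        ┃const result = [];        ░┃           
        ┃function renderComponent(r░┃           
        ┃  const response = 60;    ░┃           
        ┃  const options = 22;     ░┃           
        ┃  const response = 11;    ░┃           
        ┃  const data = 23;        ░┃           
━━━━━━━━━━━━━━━━━━━━━━━━━━━━━━━┓   ░┃           
boxTree                        ┃   ░┃           
───────────────────────────────┨   ░┃           
pp/                            ┃res░┃           
 templates/                    ┃   ░┃           
 ] cache.py                    ┃   ░┃           
 ] helpers.html                ┃   ▼┃           
 models/                       ┃━━━━┛           
 ] test.yaml                   ┃                
 ] .gitignore                  ┃                
 ] database.yaml               ┃                
 ] tests/                      ┃                


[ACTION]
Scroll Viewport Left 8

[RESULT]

                ┏━━━━━━━━━━━━━━━━━━━━━━━━━━━┓   
                ┃ FileEditor                ┃   
                ┠───────────────────────────┨   
                ┃█onst fs = require('fs'); ▲┃   
                ┃const express = require('e█┃   
                ┃                          ░┃   
                ┃const result = [];        ░┃   
                ┃function renderComponent(r░┃   
                ┃  const response = 60;    ░┃   
                ┃  const options = 22;     ░┃   
                ┃  const response = 11;    ░┃   
                ┃  const data = 23;        ░┃   
 ┏━━━━━━━━━━━━━━━━━━━━━━━━━━━━━━━━━━━━━┓   ░┃   
 ┃ CheckboxTree                        ┃   ░┃   
 ┠─────────────────────────────────────┨   ░┃   
 ┃>[ ] app/                            ┃res░┃   
 ┃   [ ] templates/                    ┃   ░┃   
 ┃     [ ] cache.py                    ┃   ░┃   
 ┃     [ ] helpers.html                ┃   ▼┃   
 ┃   [ ] models/                       ┃━━━━┛   
 ┃     [ ] test.yaml                   ┃        
 ┃     [ ] .gitignore                  ┃        
 ┃     [ ] database.yaml               ┃        
 ┃     [ ] tests/                      ┃        


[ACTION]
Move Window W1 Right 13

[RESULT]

                ┏━━━━━━━━━━━━━━━━━━━━━━━━━━━┓   
                ┃ FileEditor                ┃   
                ┠───────────────────────────┨   
                ┃█onst fs = require('fs'); ▲┃   
                ┃const express = require('e█┃   
                ┃                          ░┃   
                ┃const result = [];        ░┃   
                ┃function renderComponent(r░┃   
                ┃  const response = 60;    ░┃   
                ┃  const options = 22;     ░┃   
                ┃  const response = 11;    ░┃   
                ┃  const data = 23;        ░┃   
              ┏━━━━━━━━━━━━━━━━━━━━━━━━━━━━━━━━━
              ┃ CheckboxTree                    
              ┠─────────────────────────────────
              ┃>[ ] app/                        
              ┃   [ ] templates/                
              ┃     [ ] cache.py                
              ┃     [ ] helpers.html            
              ┃   [ ] models/                   
              ┃     [ ] test.yaml               
              ┃     [ ] .gitignore              
              ┃     [ ] database.yaml           
              ┃     [ ] tests/                  


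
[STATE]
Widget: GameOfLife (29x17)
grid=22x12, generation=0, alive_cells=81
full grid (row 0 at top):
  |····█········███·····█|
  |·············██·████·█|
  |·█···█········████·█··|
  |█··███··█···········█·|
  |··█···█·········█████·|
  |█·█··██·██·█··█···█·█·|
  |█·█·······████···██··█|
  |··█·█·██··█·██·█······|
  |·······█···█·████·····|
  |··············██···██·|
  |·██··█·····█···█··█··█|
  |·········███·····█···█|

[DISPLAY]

Gen: 0                       
····█········███·····█       
·············██·████·█       
·█···█········████·█··       
█··███··█···········█·       
··█···█·········█████·       
█·█··██·██·█··█···█·█·       
█·█·······████···██··█       
··█·█·██··█·██·█······       
·······█···█·████·····       
··············██···██·       
·██··█·····█···█··█··█       
·········███·····█···█       
                             
                             
                             
                             


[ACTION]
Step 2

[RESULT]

Gen: 2                       
················████··       
·············█·███·██·       
··██·██············██·       
·████·██··········█·██       
········███······█····       
·███·██··██·····█····█       
·█··██··███······████·       
··█···█·█········█····       
······██···██···█·····       
···········████·█████·       
··········██·███··██··       
··········██···█······       
                             
                             
                             
                             


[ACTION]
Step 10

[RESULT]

Gen: 12                      
······················       
···········███········       
··········████······██       
··███···████·█·······█       
·█████·███·······█···█       
█···██·██········█··█·       
·█·······█···██··███··       
·············██·█·█···       
·················█····       
··············█···█···       
···············███····       
·················█····       
                             
                             
                             
                             


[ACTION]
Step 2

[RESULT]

Gen: 14                      
······················       
·············█········       
·············██·····██       
··█···················       
██·················█·█       
··············█·████·█       
·············█·····█··       
············█······█··       
·············█···███··       
···················█··       
···············█··█···       
·················██···       
                             
                             
                             
                             


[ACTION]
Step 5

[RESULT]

Gen: 19                      
······················       
·············██·······       
·············██·······       
······················       
······················       
····················██       
············██·····██·       
············██·····█··       
······················       
······················       
······················       
······················       
                             
                             
                             
                             


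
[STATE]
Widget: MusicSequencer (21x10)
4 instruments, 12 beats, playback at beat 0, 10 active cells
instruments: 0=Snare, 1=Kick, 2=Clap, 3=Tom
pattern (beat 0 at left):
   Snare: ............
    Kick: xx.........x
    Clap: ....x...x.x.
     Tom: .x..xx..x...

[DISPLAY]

      ▼12345678901   
 Snare············   
  Kick██·········█   
  Clap····█···█·█·   
   Tom·█··██··█···   
                     
                     
                     
                     
                     


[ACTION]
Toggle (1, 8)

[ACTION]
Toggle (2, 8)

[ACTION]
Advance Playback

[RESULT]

      0▼2345678901   
 Snare············   
  Kick██······█··█   
  Clap····█·····█·   
   Tom·█··██··█···   
                     
                     
                     
                     
                     


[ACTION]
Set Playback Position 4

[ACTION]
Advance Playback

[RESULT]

      01234▼678901   
 Snare············   
  Kick██······█··█   
  Clap····█·····█·   
   Tom·█··██··█···   
                     
                     
                     
                     
                     


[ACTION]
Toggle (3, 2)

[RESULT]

      01234▼678901   
 Snare············   
  Kick██······█··█   
  Clap····█·····█·   
   Tom·██·██··█···   
                     
                     
                     
                     
                     


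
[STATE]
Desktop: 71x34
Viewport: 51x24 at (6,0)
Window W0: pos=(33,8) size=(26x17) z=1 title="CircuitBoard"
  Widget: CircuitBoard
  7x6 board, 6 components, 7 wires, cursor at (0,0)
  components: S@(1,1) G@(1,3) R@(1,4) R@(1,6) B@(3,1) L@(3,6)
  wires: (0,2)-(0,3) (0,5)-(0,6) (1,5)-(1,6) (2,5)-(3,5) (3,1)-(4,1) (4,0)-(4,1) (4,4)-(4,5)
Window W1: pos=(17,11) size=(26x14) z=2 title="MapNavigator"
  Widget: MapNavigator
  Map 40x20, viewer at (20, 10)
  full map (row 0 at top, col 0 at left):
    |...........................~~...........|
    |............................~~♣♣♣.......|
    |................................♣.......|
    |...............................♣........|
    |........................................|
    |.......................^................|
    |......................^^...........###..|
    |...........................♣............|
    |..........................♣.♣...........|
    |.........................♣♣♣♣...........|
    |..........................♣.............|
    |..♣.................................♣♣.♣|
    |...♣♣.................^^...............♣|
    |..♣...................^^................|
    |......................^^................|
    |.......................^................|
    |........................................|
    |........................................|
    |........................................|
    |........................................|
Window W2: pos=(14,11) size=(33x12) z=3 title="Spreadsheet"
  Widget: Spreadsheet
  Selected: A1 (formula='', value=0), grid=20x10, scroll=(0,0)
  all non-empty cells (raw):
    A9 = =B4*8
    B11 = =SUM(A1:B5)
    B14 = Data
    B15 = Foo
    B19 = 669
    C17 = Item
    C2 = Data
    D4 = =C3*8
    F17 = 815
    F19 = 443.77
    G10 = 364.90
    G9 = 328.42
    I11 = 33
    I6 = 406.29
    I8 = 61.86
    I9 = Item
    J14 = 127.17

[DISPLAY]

                                                   
                                                   
                                                   
                                                   
                                                   
                                                   
                                                   
                                                   
                           ┏━━━━━━━━━━━━━━━━━━━━━━━
                           ┃ CircuitBoard          
                           ┠───────────────────────
        ┏━━━━━━━━━━━━━━━━━━━━━━━━━━━━━━━┓5 6       
        ┃ Spreadsheet                   ┃ ─ ·      
        ┠───────────────────────────────┨          
        ┃A1:                            ┃   G   R  
        ┃       A       B       C       ┃          
        ┃-------------------------------┃          
        ┃  1      [0]       0       0   ┃          
        ┃  2        0       0Data       ┃          
        ┃  3        0       0       0   ┃          
        ┃  4        0       0       0   ┃       · ─
        ┃  5        0       0       0   ┃          
        ┗━━━━━━━━━━━━━━━━━━━━━━━━━━━━━━━┛          
           ┃..............^^........┃0,0)          


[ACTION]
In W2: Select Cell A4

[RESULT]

                                                   
                                                   
                                                   
                                                   
                                                   
                                                   
                                                   
                                                   
                           ┏━━━━━━━━━━━━━━━━━━━━━━━
                           ┃ CircuitBoard          
                           ┠───────────────────────
        ┏━━━━━━━━━━━━━━━━━━━━━━━━━━━━━━━┓5 6       
        ┃ Spreadsheet                   ┃ ─ ·      
        ┠───────────────────────────────┨          
        ┃A4:                            ┃   G   R  
        ┃       A       B       C       ┃          
        ┃-------------------------------┃          
        ┃  1        0       0       0   ┃          
        ┃  2        0       0Data       ┃          
        ┃  3        0       0       0   ┃          
        ┃  4      [0]       0       0   ┃       · ─
        ┃  5        0       0       0   ┃          
        ┗━━━━━━━━━━━━━━━━━━━━━━━━━━━━━━━┛          
           ┃..............^^........┃0,0)          


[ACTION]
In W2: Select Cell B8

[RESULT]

                                                   
                                                   
                                                   
                                                   
                                                   
                                                   
                                                   
                                                   
                           ┏━━━━━━━━━━━━━━━━━━━━━━━
                           ┃ CircuitBoard          
                           ┠───────────────────────
        ┏━━━━━━━━━━━━━━━━━━━━━━━━━━━━━━━┓5 6       
        ┃ Spreadsheet                   ┃ ─ ·      
        ┠───────────────────────────────┨          
        ┃B8:                            ┃   G   R  
        ┃       A       B       C       ┃          
        ┃-------------------------------┃          
        ┃  1        0       0       0   ┃          
        ┃  2        0       0Data       ┃          
        ┃  3        0       0       0   ┃          
        ┃  4        0       0       0   ┃       · ─
        ┃  5        0       0       0   ┃          
        ┗━━━━━━━━━━━━━━━━━━━━━━━━━━━━━━━┛          
           ┃..............^^........┃0,0)          


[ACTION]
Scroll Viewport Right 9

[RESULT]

                                                   
                                                   
                                                   
                                                   
                                                   
                                                   
                                                   
                                                   
                  ┏━━━━━━━━━━━━━━━━━━━━━━━━┓       
                  ┃ CircuitBoard           ┃       
                  ┠────────────────────────┨       
━━━━━━━━━━━━━━━━━━━━━━━━━━━━━━━┓5 6        ┃       
 Spreadsheet                   ┃ ─ ·       ┃       
───────────────────────────────┨           ┃       
B8:                            ┃   G   R   ┃       
       A       B       C       ┃           ┃       
-------------------------------┃           ┃       
  1        0       0       0   ┃           ┃       
  2        0       0Data       ┃           ┃       
  3        0       0       0   ┃           ┃       
  4        0       0       0   ┃       · ─ ┃       
  5        0       0       0   ┃           ┃       
━━━━━━━━━━━━━━━━━━━━━━━━━━━━━━━┛           ┃       
  ┃..............^^........┃0,0)           ┃       


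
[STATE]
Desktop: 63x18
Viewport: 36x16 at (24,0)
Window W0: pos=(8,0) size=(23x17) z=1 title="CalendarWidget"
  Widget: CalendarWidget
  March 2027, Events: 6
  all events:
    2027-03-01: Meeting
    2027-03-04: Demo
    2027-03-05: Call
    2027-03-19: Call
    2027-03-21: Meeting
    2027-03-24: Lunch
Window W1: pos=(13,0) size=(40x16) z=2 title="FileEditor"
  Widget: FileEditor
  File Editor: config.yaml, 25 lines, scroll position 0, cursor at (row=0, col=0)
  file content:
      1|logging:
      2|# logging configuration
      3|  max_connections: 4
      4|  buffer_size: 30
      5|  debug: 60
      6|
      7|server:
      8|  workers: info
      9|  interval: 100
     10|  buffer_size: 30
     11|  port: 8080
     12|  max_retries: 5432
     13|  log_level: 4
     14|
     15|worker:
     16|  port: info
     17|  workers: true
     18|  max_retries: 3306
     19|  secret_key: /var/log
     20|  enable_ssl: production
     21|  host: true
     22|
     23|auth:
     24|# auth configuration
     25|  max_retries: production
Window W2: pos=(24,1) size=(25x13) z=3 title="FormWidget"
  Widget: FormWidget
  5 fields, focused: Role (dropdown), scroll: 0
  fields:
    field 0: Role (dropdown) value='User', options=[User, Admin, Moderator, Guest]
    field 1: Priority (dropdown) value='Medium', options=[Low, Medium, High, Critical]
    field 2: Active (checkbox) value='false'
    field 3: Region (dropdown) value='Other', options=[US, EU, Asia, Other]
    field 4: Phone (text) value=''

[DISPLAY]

━━━━━━━━━━━━━━━━━━━━━━━━━━━━┓       
┏━━━━━━━━━━━━━━━━━━━━━━━┓   ┃       
┃ FormWidget            ┃───┨       
┠───────────────────────┨  ▲┃       
┃> Role:       [User  ▼]┃  █┃       
┃  Priority:   [Medium▼]┃  ░┃       
┃  Active:     [ ]      ┃  ░┃       
┃  Region:     [Other ▼]┃  ░┃       
┃  Phone:      [       ]┃  ░┃       
┃                       ┃  ░┃       
┃                       ┃  ░┃       
┃                       ┃  ░┃       
┃                       ┃  ░┃       
┗━━━━━━━━━━━━━━━━━━━━━━━┛  ░┃       
ies: 5432                  ▼┃       
━━━━━━━━━━━━━━━━━━━━━━━━━━━━┛       


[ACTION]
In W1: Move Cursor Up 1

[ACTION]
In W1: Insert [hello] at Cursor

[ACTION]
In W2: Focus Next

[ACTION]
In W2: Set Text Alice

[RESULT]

━━━━━━━━━━━━━━━━━━━━━━━━━━━━┓       
┏━━━━━━━━━━━━━━━━━━━━━━━┓   ┃       
┃ FormWidget            ┃───┨       
┠───────────────────────┨  ▲┃       
┃  Role:       [User  ▼]┃  █┃       
┃> Priority:   [Medium▼]┃  ░┃       
┃  Active:     [ ]      ┃  ░┃       
┃  Region:     [Other ▼]┃  ░┃       
┃  Phone:      [       ]┃  ░┃       
┃                       ┃  ░┃       
┃                       ┃  ░┃       
┃                       ┃  ░┃       
┃                       ┃  ░┃       
┗━━━━━━━━━━━━━━━━━━━━━━━┛  ░┃       
ies: 5432                  ▼┃       
━━━━━━━━━━━━━━━━━━━━━━━━━━━━┛       


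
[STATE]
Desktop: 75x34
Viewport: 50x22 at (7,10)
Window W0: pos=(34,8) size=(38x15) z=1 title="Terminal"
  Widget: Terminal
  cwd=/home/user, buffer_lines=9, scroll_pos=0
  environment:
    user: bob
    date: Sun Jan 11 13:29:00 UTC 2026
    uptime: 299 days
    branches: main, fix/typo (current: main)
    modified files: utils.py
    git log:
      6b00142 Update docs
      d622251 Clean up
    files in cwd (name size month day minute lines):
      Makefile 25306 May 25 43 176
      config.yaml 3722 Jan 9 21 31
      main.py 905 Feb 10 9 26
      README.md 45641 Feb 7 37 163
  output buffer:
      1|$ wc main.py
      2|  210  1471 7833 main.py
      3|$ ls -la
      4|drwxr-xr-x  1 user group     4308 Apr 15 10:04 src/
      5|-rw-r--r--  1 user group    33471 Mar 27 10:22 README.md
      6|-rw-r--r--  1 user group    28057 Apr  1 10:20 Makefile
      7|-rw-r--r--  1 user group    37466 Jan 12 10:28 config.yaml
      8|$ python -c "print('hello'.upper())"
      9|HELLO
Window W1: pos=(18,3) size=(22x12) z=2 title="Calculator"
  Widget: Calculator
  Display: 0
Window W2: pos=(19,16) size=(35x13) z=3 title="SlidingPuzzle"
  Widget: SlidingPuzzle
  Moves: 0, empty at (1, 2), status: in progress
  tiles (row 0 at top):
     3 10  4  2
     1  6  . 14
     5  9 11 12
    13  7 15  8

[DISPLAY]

           ┃│ 4 │ 5 │ 6 │ × │   ┃─────────────────
           ┃├───┼───┼───┼───┤   ┃main.py          
           ┃│ 1 │ 2 │ 3 │ - │   ┃  1471 7833 main.
           ┃└───┴───┴───┴───┘   ┃-la              
           ┗━━━━━━━━━━━━━━━━━━━━┛-xr-x  1 user gro
                           ┃-rw-r--r--  1 user gro
            ┏━━━━━━━━━━━━━━━━━━━━━━━━━━━━━━━━━┓gro
            ┃ SlidingPuzzle                   ┃gro
            ┠─────────────────────────────────┨'he
            ┃┌────┬────┬────┬────┐            ┃   
            ┃│  3 │ 10 │  4 │  2 │            ┃   
            ┃├────┼────┼────┼────┤            ┃   
            ┃│  1 │  6 │    │ 14 │            ┃━━━
            ┃├────┼────┼────┼────┤            ┃   
            ┃│  5 │  9 │ 11 │ 12 │            ┃   
            ┃├────┼────┼────┼────┤            ┃   
            ┃│ 13 │  7 │ 15 │  8 │            ┃   
            ┃└────┴────┴────┴────┘            ┃   
            ┗━━━━━━━━━━━━━━━━━━━━━━━━━━━━━━━━━┛   
                                                  
                                                  
                                                  


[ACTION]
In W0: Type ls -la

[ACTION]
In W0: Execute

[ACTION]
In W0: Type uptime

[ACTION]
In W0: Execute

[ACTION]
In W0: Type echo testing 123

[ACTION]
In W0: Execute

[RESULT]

           ┃│ 4 │ 5 │ 6 │ × │   ┃─────────────────
           ┃├───┼───┼───┼───┤   ┃                 
           ┃│ 1 │ 2 │ 3 │ - │   ┃-la              
           ┃└───┴───┴───┴───┘   ┃--r--  1 bob grou
           ┗━━━━━━━━━━━━━━━━━━━━┛--r--  1 bob grou
                           ┃-rw-r--r--  1 bob grou
            ┏━━━━━━━━━━━━━━━━━━━━━━━━━━━━━━━━━┓rou
            ┃ SlidingPuzzle                   ┃   
            ┠─────────────────────────────────┨   
            ┃┌────┬────┬────┬────┐            ┃   
            ┃│  3 │ 10 │  4 │  2 │            ┃   
            ┃├────┼────┼────┼────┤            ┃   
            ┃│  1 │  6 │    │ 14 │            ┃━━━
            ┃├────┼────┼────┼────┤            ┃   
            ┃│  5 │  9 │ 11 │ 12 │            ┃   
            ┃├────┼────┼────┼────┤            ┃   
            ┃│ 13 │  7 │ 15 │  8 │            ┃   
            ┃└────┴────┴────┴────┘            ┃   
            ┗━━━━━━━━━━━━━━━━━━━━━━━━━━━━━━━━━┛   
                                                  
                                                  
                                                  


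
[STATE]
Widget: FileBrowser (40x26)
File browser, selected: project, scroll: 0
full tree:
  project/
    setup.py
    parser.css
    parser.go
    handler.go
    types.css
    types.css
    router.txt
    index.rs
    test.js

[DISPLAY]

> [-] project/                          
    setup.py                            
    parser.css                          
    parser.go                           
    handler.go                          
    types.css                           
    types.css                           
    router.txt                          
    index.rs                            
    test.js                             
                                        
                                        
                                        
                                        
                                        
                                        
                                        
                                        
                                        
                                        
                                        
                                        
                                        
                                        
                                        
                                        


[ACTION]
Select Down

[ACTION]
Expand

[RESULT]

  [-] project/                          
  > setup.py                            
    parser.css                          
    parser.go                           
    handler.go                          
    types.css                           
    types.css                           
    router.txt                          
    index.rs                            
    test.js                             
                                        
                                        
                                        
                                        
                                        
                                        
                                        
                                        
                                        
                                        
                                        
                                        
                                        
                                        
                                        
                                        
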